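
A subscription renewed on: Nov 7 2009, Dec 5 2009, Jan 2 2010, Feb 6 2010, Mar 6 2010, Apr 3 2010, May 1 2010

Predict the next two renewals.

Jun 5 2010, Jul 3 2010

These are Saturdays at 28- or 35-day spacing (28, 28, 35, 28, 28, 28).
The pattern: 1st Saturday of the month.
1st Saturday of June 2010: Jun 5 2010.
July 2010 — 1st Saturday is Jul 3 2010.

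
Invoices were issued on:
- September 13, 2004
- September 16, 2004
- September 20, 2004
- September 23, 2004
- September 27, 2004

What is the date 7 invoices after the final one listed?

October 21, 2004

Gaps: 3, 4, 3, 4 days — not constant, but cyclic with period 2.
The events fall on every Monday and Thursday.
Next Thursday: September 30, 2004.
The following Monday is October 4, 2004.
Next Thursday: October 7, 2004.
The following Monday is October 11, 2004.
Next Thursday: October 14, 2004.
The following Monday is October 18, 2004.
Next Thursday: October 21, 2004.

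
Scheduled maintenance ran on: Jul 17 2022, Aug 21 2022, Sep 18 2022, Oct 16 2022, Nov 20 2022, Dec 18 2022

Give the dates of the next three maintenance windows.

These are Sundays at 28- or 35-day spacing (35, 28, 28, 35, 28).
The pattern: 3rd Sunday of the month.
January 2023 — 3rd Sunday is Jan 15 2023.
3rd Sunday of February 2023: Feb 19 2023.
3rd Sunday of March 2023: Mar 19 2023.

Jan 15 2023, Feb 19 2023, Mar 19 2023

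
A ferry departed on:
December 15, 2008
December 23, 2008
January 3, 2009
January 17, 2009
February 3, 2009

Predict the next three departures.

The spacing grows by 3 each time: 8, 11, 14, 17 days.
Next gap: 20 days. February 3, 2009 + 20 days = February 23, 2009.
Next gap: 23 days. February 23, 2009 + 23 days = March 18, 2009.
Next gap: 26 days. March 18, 2009 + 26 days = April 13, 2009.

February 23, 2009; March 18, 2009; April 13, 2009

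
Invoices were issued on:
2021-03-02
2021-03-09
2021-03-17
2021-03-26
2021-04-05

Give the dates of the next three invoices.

2021-04-16, 2021-04-28, 2021-05-11

Intervals are 7, 8, 9, 10 days — an arithmetic progression with common difference 1.
Next gap: 11 days. 2021-04-05 + 11 days = 2021-04-16.
Next gap: 12 days. 2021-04-16 + 12 days = 2021-04-28.
Next gap: 13 days. 2021-04-28 + 13 days = 2021-05-11.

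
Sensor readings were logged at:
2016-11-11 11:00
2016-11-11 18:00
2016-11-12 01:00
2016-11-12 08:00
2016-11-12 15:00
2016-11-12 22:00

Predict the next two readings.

Spacing: 7, 7, 7, 7, 7 h — constant 7 h.
2016-11-12 22:00 + 7 h = 2016-11-13 05:00.
2016-11-13 05:00 + 7 h = 2016-11-13 12:00.

2016-11-13 05:00, 2016-11-13 12:00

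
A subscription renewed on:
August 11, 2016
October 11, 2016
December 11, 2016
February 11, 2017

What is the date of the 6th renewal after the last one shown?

Gaps: 61, 61, 62 days — not constant. Every event is on the 11th of the month.
Pattern: the 11th of every 2 months.
April 2017: April 11, 2017.
Next: June 2017 → June 11, 2017.
August 2017: August 11, 2017.
October 2017: October 11, 2017.
Next: December 2017 → December 11, 2017.
Next: February 2018 → February 11, 2018.

February 11, 2018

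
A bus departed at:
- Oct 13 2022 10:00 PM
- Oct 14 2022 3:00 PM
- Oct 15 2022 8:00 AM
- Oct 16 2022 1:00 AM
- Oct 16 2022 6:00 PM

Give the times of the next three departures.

The interval is a steady 17 hours (17, 17, 17, 17).
Oct 16 2022 6:00 PM + 17 h = Oct 17 2022 11:00 AM.
Oct 17 2022 11:00 AM + 17 h = Oct 18 2022 4:00 AM.
Oct 18 2022 4:00 AM + 17 h = Oct 18 2022 9:00 PM.

Oct 17 2022 11:00 AM, Oct 18 2022 4:00 AM, Oct 18 2022 9:00 PM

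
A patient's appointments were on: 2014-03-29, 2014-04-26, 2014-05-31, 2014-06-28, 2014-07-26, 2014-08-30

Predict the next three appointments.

2014-09-27, 2014-10-25, 2014-11-29

Every date is a Saturday; gaps 28, 35, 28, 28, 35 days.
Each is the last Saturday of its month (at least one falls on the 29th or later, ruling out '4th Saturday').
Last Saturday of September 2014: 2014-09-27.
October 2014 ends with Saturday 2014-10-25.
Last Saturday of November 2014: 2014-11-29.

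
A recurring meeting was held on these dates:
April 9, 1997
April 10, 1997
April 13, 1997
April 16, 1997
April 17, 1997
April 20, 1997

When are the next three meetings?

April 23, 1997; April 24, 1997; April 27, 1997

Every event lands on a Wednesday or Thursday or Sunday (gaps cycle 1, 3, 3, 1, 3).
So the schedule is: every Wednesday, Thursday and Sunday.
The following Wednesday is April 23, 1997.
Next Thursday: April 24, 1997.
Next Sunday: April 27, 1997.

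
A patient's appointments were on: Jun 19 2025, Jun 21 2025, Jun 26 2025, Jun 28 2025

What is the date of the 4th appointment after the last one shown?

The gap pattern 2, 5, 2 repeats every 2 events.
These are the Thursdays and Saturdays of each week.
Next Thursday: Jul 3 2025.
The following Saturday is Jul 5 2025.
Next Thursday: Jul 10 2025.
The following Saturday is Jul 12 2025.

Jul 12 2025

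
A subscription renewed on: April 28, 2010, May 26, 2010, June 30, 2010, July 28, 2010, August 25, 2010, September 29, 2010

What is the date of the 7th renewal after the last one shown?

These are Wednesdays with 28, 35, 28, 28, 35-day gaps.
Each is the final Wednesday of its month — June 30, 2010 is past the 28th, so '4th Wednesday' doesn't fit.
Last Wednesday of October 2010: October 27, 2010.
November 2010 ends with Wednesday November 24, 2010.
Last Wednesday of December 2010: December 29, 2010.
Last Wednesday of January 2011: January 26, 2011.
Last Wednesday of February 2011: February 23, 2011.
Last Wednesday of March 2011: March 30, 2011.
Last Wednesday of April 2011: April 27, 2011.

April 27, 2011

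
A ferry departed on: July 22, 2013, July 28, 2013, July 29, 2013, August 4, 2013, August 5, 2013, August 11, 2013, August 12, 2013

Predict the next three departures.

August 18, 2013; August 19, 2013; August 25, 2013

Every event lands on a Monday or Sunday (gaps cycle 6, 1, 6, 1, 6, 1).
So the schedule is: every Monday and Sunday.
Next Sunday: August 18, 2013.
The following Monday is August 19, 2013.
Next Sunday: August 25, 2013.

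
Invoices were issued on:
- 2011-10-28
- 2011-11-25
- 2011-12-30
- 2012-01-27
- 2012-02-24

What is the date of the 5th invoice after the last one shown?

2012-07-27

Every date is a Friday; gaps 28, 35, 28, 28 days.
Each is the last Friday of its month (at least one falls on the 29th or later, ruling out '4th Friday').
March 2012 ends with Friday 2012-03-30.
Last Friday of April 2012: 2012-04-27.
Last Friday of May 2012: 2012-05-25.
June 2012 ends with Friday 2012-06-29.
July 2012 ends with Friday 2012-07-27.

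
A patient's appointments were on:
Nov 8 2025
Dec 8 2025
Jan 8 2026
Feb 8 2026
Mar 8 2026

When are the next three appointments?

Apr 8 2026, May 8 2026, Jun 8 2026

The day-of-month is always 8 (30, 31, 31, 28 days between events).
So this recurs on the 8th of each month.
Next: April 2026 → Apr 8 2026.
May 2026: May 8 2026.
June 2026: Jun 8 2026.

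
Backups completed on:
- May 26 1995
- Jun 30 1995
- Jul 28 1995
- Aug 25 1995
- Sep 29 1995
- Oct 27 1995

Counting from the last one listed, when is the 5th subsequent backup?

These are Fridays with 35, 28, 28, 35, 28-day gaps.
Each is the final Friday of its month — Jun 30 1995 is past the 28th, so '4th Friday' doesn't fit.
November 1995 ends with Friday Nov 24 1995.
December 1995 ends with Friday Dec 29 1995.
January 1996 ends with Friday Jan 26 1996.
February 1996 ends with Friday Feb 23 1996.
Last Friday of March 1996: Mar 29 1996.

Mar 29 1996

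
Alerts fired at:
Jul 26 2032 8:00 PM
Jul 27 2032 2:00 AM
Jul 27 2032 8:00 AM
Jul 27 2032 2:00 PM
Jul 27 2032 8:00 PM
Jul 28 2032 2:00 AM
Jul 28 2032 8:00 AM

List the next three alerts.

Spacing: 6, 6, 6, 6, 6, 6 h — constant 6 h.
Jul 28 2032 8:00 AM + 6 h = Jul 28 2032 2:00 PM.
Jul 28 2032 2:00 PM + 6 h = Jul 28 2032 8:00 PM.
Jul 28 2032 8:00 PM + 6 h = Jul 29 2032 2:00 AM.

Jul 28 2032 2:00 PM, Jul 28 2032 8:00 PM, Jul 29 2032 2:00 AM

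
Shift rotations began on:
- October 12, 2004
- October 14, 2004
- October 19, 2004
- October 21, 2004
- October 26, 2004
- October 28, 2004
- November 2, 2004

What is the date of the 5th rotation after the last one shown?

Every event lands on a Tuesday or Thursday (gaps cycle 2, 5, 2, 5, 2, 5).
So the schedule is: every Tuesday and Thursday.
Next Thursday: November 4, 2004.
The following Tuesday is November 9, 2004.
The following Thursday is November 11, 2004.
Next Tuesday: November 16, 2004.
The following Thursday is November 18, 2004.

November 18, 2004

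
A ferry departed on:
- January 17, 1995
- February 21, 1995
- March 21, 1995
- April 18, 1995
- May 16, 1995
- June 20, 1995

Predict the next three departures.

July 18, 1995; August 15, 1995; September 19, 1995

Gaps: 35, 28, 28, 28, 35 days — a mix of 28 and 35. Every date is a Tuesday.
Each is the 3rd Tuesday of its month.
3rd Tuesday of July 1995: July 18, 1995.
August 1995 — 3rd Tuesday is August 15, 1995.
3rd Tuesday of September 1995: September 19, 1995.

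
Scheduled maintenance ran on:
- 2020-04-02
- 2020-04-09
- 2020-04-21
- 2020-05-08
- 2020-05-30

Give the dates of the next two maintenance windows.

Gaps: 7, 12, 17, 22 days — each gap is 5 larger than the previous one.
Next gap: 27 days. 2020-05-30 + 27 days = 2020-06-26.
Next gap: 32 days. 2020-06-26 + 32 days = 2020-07-28.

2020-06-26, 2020-07-28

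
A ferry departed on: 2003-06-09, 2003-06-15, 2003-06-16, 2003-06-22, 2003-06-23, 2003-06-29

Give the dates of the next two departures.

Every event lands on a Monday or Sunday (gaps cycle 6, 1, 6, 1, 6).
So the schedule is: every Monday and Sunday.
The following Monday is 2003-06-30.
Next Sunday: 2003-07-06.

2003-06-30, 2003-07-06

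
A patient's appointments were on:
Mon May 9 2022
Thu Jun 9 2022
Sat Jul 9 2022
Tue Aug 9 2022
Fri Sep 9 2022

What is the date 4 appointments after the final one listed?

Gaps: 31, 30, 31, 31 days — not constant. Every event is on the 9th of the month.
Pattern: the 9th of each month.
October 2022: Sun Oct 9 2022.
Next: November 2022 → Wed Nov 9 2022.
December 2022: Fri Dec 9 2022.
Next: January 2023 → Mon Jan 9 2023.

Mon Jan 9 2023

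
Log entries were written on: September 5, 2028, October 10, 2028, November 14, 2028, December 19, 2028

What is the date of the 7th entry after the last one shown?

August 21, 2029

The spacing is 35, 35, 35 days — always 35 days.
December 19, 2028 + 35 days = January 23, 2029.
January 23, 2029 + 35 days = February 27, 2029.
February 27, 2029 + 35 days = April 3, 2029.
April 3, 2029 + 35 days = May 8, 2029.
May 8, 2029 + 35 days = June 12, 2029.
June 12, 2029 + 35 days = July 17, 2029.
July 17, 2029 + 35 days = August 21, 2029.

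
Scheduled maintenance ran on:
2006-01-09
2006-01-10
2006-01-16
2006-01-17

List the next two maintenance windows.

2006-01-23, 2006-01-24

Every event lands on a Monday or Tuesday (gaps cycle 1, 6, 1).
So the schedule is: every Monday and Tuesday.
The following Monday is 2006-01-23.
Next Tuesday: 2006-01-24.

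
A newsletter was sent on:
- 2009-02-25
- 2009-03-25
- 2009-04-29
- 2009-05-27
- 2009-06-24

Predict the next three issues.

All Wednesdays; the gaps (28, 35, 28, 28) vary with month length.
This is the last Wednesday of each month.
Last Wednesday of July 2009: 2009-07-29.
August 2009 ends with Wednesday 2009-08-26.
Last Wednesday of September 2009: 2009-09-30.

2009-07-29, 2009-08-26, 2009-09-30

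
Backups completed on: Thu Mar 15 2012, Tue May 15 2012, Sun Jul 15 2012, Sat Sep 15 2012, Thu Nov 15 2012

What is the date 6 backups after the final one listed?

Gaps: 61, 61, 62, 61 days — not constant. Every event is on the 15th of the month.
Pattern: the 15th of every 2 months.
Next: January 2013 → Tue Jan 15 2013.
March 2013: Fri Mar 15 2013.
May 2013: Wed May 15 2013.
Next: July 2013 → Mon Jul 15 2013.
Next: September 2013 → Sun Sep 15 2013.
Next: November 2013 → Fri Nov 15 2013.

Fri Nov 15 2013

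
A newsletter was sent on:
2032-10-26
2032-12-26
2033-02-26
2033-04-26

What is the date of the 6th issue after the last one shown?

2034-04-26

The day-of-month is always 26 (61, 62, 59 days between events).
So this recurs on the 26th of every 2 months.
Next: June 2033 → 2033-06-26.
Next: August 2033 → 2033-08-26.
October 2033: 2033-10-26.
December 2033: 2033-12-26.
Next: February 2034 → 2034-02-26.
Next: April 2034 → 2034-04-26.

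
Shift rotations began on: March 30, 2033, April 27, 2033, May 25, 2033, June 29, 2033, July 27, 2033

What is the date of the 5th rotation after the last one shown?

Every date is a Wednesday; gaps 28, 28, 35, 28 days.
Each is the last Wednesday of its month (at least one falls on the 29th or later, ruling out '4th Wednesday').
Last Wednesday of August 2033: August 31, 2033.
September 2033 ends with Wednesday September 28, 2033.
Last Wednesday of October 2033: October 26, 2033.
Last Wednesday of November 2033: November 30, 2033.
December 2033 ends with Wednesday December 28, 2033.

December 28, 2033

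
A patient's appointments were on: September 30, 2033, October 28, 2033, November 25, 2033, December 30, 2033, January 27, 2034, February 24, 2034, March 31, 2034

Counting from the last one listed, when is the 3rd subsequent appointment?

June 30, 2034

These are Fridays with 28, 28, 35, 28, 28, 35-day gaps.
Each is the final Friday of its month — September 30, 2033 is past the 28th, so '4th Friday' doesn't fit.
Last Friday of April 2034: April 28, 2034.
Last Friday of May 2034: May 26, 2034.
Last Friday of June 2034: June 30, 2034.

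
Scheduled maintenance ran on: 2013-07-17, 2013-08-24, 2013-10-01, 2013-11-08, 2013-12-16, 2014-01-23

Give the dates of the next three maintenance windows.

2014-03-02, 2014-04-09, 2014-05-17

The spacing is 38, 38, 38, 38, 38 days — always 38 days.
2014-01-23 + 38 days = 2014-03-02.
2014-03-02 + 38 days = 2014-04-09.
2014-04-09 + 38 days = 2014-05-17.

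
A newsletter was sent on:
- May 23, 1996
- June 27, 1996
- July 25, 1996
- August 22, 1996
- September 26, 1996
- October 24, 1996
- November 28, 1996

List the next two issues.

December 26, 1996; January 23, 1997

Gaps: 35, 28, 28, 35, 28, 35 days — a mix of 28 and 35. Every date is a Thursday.
Each is the 4th Thursday of its month.
4th Thursday of December 1996: December 26, 1996.
January 1997 — 4th Thursday is January 23, 1997.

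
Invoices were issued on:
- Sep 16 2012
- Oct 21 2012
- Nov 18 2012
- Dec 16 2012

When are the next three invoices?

Jan 20 2013, Feb 17 2013, Mar 17 2013

All dates are Sundays, 35, 28, 28 days apart.
Specifically, the 3rd Sunday of each month.
January 2013 — 3rd Sunday is Jan 20 2013.
February 2013 — 3rd Sunday is Feb 17 2013.
3rd Sunday of March 2013: Mar 17 2013.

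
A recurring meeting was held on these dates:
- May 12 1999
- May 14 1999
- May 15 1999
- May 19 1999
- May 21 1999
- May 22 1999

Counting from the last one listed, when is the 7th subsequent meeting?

Gaps: 2, 1, 4, 2, 1 days — not constant, but cyclic with period 3.
The events fall on every Wednesday, Friday and Saturday.
Next Wednesday: May 26 1999.
Next Friday: May 28 1999.
Next Saturday: May 29 1999.
Next Wednesday: Jun 2 1999.
Next Friday: Jun 4 1999.
The following Saturday is Jun 5 1999.
The following Wednesday is Jun 9 1999.

Jun 9 1999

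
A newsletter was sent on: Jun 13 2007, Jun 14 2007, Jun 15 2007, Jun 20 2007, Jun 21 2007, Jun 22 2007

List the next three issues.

Gaps: 1, 1, 5, 1, 1 days — not constant, but cyclic with period 3.
The events fall on every Wednesday, Thursday and Friday.
Next Wednesday: Jun 27 2007.
The following Thursday is Jun 28 2007.
Next Friday: Jun 29 2007.

Jun 27 2007, Jun 28 2007, Jun 29 2007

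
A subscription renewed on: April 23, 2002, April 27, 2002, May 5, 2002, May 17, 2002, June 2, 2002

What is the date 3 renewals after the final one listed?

August 13, 2002

Intervals are 4, 8, 12, 16 days — an arithmetic progression with common difference 4.
Next gap: 20 days. June 2, 2002 + 20 days = June 22, 2002.
Next gap: 24 days. June 22, 2002 + 24 days = July 16, 2002.
Next gap: 28 days. July 16, 2002 + 28 days = August 13, 2002.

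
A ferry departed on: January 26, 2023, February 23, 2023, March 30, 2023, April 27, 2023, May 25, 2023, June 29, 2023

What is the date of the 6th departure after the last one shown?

December 28, 2023

All Thursdays; the gaps (28, 35, 28, 28, 35) vary with month length.
This is the last Thursday of each month.
July 2023 ends with Thursday July 27, 2023.
August 2023 ends with Thursday August 31, 2023.
September 2023 ends with Thursday September 28, 2023.
Last Thursday of October 2023: October 26, 2023.
Last Thursday of November 2023: November 30, 2023.
December 2023 ends with Thursday December 28, 2023.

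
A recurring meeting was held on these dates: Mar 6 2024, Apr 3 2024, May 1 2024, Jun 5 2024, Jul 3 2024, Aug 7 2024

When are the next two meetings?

Sep 4 2024, Oct 2 2024

These are Wednesdays at 28- or 35-day spacing (28, 28, 35, 28, 35).
The pattern: 1st Wednesday of the month.
1st Wednesday of September 2024: Sep 4 2024.
1st Wednesday of October 2024: Oct 2 2024.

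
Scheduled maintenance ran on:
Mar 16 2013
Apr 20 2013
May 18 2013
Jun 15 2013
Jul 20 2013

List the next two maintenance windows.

Aug 17 2013, Sep 21 2013

All dates are Saturdays, 35, 28, 28, 35 days apart.
Specifically, the 3rd Saturday of each month.
3rd Saturday of August 2013: Aug 17 2013.
3rd Saturday of September 2013: Sep 21 2013.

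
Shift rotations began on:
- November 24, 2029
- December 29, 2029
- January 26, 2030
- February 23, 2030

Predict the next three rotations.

Every date is a Saturday; gaps 35, 28, 28 days.
Each is the last Saturday of its month (at least one falls on the 29th or later, ruling out '4th Saturday').
Last Saturday of March 2030: March 30, 2030.
April 2030 ends with Saturday April 27, 2030.
Last Saturday of May 2030: May 25, 2030.

March 30, 2030; April 27, 2030; May 25, 2030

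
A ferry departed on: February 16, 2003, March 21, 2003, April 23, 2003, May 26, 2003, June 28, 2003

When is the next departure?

July 31, 2003

The spacing is 33, 33, 33, 33 days — always 33 days.
June 28, 2003 + 33 days = July 31, 2003.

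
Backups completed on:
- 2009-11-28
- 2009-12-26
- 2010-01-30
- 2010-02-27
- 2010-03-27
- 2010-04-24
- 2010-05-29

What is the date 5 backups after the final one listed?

These are Saturdays with 28, 35, 28, 28, 28, 35-day gaps.
Each is the final Saturday of its month — 2010-01-30 is past the 28th, so '4th Saturday' doesn't fit.
June 2010 ends with Saturday 2010-06-26.
July 2010 ends with Saturday 2010-07-31.
August 2010 ends with Saturday 2010-08-28.
Last Saturday of September 2010: 2010-09-25.
October 2010 ends with Saturday 2010-10-30.

2010-10-30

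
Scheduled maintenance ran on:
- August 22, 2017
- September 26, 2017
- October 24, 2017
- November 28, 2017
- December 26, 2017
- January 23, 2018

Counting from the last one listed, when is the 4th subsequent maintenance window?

All dates are Tuesdays, 35, 28, 35, 28, 28 days apart.
Specifically, the 4th Tuesday of each month.
4th Tuesday of February 2018: February 27, 2018.
4th Tuesday of March 2018: March 27, 2018.
April 2018 — 4th Tuesday is April 24, 2018.
May 2018 — 4th Tuesday is May 22, 2018.

May 22, 2018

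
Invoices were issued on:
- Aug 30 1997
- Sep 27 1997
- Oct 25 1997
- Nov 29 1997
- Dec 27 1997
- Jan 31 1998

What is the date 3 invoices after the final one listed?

Every date is a Saturday; gaps 28, 28, 35, 28, 35 days.
Each is the last Saturday of its month (at least one falls on the 29th or later, ruling out '4th Saturday').
Last Saturday of February 1998: Feb 28 1998.
March 1998 ends with Saturday Mar 28 1998.
Last Saturday of April 1998: Apr 25 1998.

Apr 25 1998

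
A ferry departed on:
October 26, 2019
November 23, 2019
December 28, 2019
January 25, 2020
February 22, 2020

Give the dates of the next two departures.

March 28, 2020; April 25, 2020

These are Saturdays at 28- or 35-day spacing (28, 35, 28, 28).
The pattern: 4th Saturday of the month.
4th Saturday of March 2020: March 28, 2020.
4th Saturday of April 2020: April 25, 2020.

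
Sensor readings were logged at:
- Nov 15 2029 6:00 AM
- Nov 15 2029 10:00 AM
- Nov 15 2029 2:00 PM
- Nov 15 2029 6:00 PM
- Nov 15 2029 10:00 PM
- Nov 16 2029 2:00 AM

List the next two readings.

Gaps: 4, 4, 4, 4, 4 hours — each event is 4 hours after the previous one.
Nov 16 2029 2:00 AM + 4 h = Nov 16 2029 6:00 AM.
Nov 16 2029 6:00 AM + 4 h = Nov 16 2029 10:00 AM.

Nov 16 2029 6:00 AM, Nov 16 2029 10:00 AM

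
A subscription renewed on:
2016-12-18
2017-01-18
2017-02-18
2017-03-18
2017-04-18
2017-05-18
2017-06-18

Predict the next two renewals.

Each date is the 18th; the gaps (31, 31, 28, 31, 30, 31) track the month lengths.
The rule is the 18th of each month.
Next: July 2017 → 2017-07-18.
Next: August 2017 → 2017-08-18.

2017-07-18, 2017-08-18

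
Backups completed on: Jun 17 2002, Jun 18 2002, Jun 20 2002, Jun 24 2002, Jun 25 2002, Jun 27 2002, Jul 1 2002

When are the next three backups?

Jul 2 2002, Jul 4 2002, Jul 8 2002

Gaps: 1, 2, 4, 1, 2, 4 days — not constant, but cyclic with period 3.
The events fall on every Monday, Tuesday and Thursday.
Next Tuesday: Jul 2 2002.
The following Thursday is Jul 4 2002.
The following Monday is Jul 8 2002.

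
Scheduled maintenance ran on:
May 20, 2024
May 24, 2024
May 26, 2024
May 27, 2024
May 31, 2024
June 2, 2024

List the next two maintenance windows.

June 3, 2024; June 7, 2024

The gap pattern 4, 2, 1, 4, 2 repeats every 3 events.
These are the Mondays, Fridays and Sundays of each week.
Next Monday: June 3, 2024.
The following Friday is June 7, 2024.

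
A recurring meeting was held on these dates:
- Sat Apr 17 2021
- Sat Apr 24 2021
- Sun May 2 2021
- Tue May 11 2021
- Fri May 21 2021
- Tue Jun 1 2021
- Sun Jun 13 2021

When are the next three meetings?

Gaps: 7, 8, 9, 10, 11, 12 days — each gap is 1 larger than the previous one.
Next gap: 13 days. Sun Jun 13 2021 + 13 days = Sat Jun 26 2021.
Next gap: 14 days. Sat Jun 26 2021 + 14 days = Sat Jul 10 2021.
Next gap: 15 days. Sat Jul 10 2021 + 15 days = Sun Jul 25 2021.

Sat Jun 26 2021, Sat Jul 10 2021, Sun Jul 25 2021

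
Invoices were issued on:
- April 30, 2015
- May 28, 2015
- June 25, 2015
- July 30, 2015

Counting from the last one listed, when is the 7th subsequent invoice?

February 25, 2016

These are Thursdays with 28, 28, 35-day gaps.
Each is the final Thursday of its month — April 30, 2015 is past the 28th, so '4th Thursday' doesn't fit.
August 2015 ends with Thursday August 27, 2015.
September 2015 ends with Thursday September 24, 2015.
October 2015 ends with Thursday October 29, 2015.
Last Thursday of November 2015: November 26, 2015.
Last Thursday of December 2015: December 31, 2015.
January 2016 ends with Thursday January 28, 2016.
Last Thursday of February 2016: February 25, 2016.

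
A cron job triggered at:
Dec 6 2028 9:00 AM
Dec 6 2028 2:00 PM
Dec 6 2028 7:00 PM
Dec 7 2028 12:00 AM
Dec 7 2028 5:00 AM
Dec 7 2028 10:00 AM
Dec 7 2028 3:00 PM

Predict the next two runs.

Dec 7 2028 8:00 PM, Dec 8 2028 1:00 AM

Gaps: 5, 5, 5, 5, 5, 5 hours — each event is 5 hours after the previous one.
Dec 7 2028 3:00 PM + 5 h = Dec 7 2028 8:00 PM.
Dec 7 2028 8:00 PM + 5 h = Dec 8 2028 1:00 AM.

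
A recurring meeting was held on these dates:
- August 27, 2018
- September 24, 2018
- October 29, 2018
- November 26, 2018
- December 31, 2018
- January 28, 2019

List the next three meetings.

February 25, 2019; March 25, 2019; April 29, 2019

All Mondays; the gaps (28, 35, 28, 35, 28) vary with month length.
This is the last Monday of each month.
Last Monday of February 2019: February 25, 2019.
March 2019 ends with Monday March 25, 2019.
Last Monday of April 2019: April 29, 2019.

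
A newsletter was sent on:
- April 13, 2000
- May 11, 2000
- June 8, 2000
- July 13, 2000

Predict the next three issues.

All dates are Thursdays, 28, 28, 35 days apart.
Specifically, the 2nd Thursday of each month.
2nd Thursday of August 2000: August 10, 2000.
September 2000 — 2nd Thursday is September 14, 2000.
October 2000 — 2nd Thursday is October 12, 2000.

August 10, 2000; September 14, 2000; October 12, 2000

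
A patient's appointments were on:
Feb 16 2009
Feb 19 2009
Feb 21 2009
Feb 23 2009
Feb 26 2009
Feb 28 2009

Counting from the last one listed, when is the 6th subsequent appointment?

Mar 14 2009

The gap pattern 3, 2, 2, 3, 2 repeats every 3 events.
These are the Mondays, Thursdays and Saturdays of each week.
The following Monday is Mar 2 2009.
The following Thursday is Mar 5 2009.
The following Saturday is Mar 7 2009.
Next Monday: Mar 9 2009.
Next Thursday: Mar 12 2009.
Next Saturday: Mar 14 2009.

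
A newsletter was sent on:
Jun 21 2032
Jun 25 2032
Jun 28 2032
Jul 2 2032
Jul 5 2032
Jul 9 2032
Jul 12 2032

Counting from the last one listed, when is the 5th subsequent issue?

The gap pattern 4, 3, 4, 3, 4, 3 repeats every 2 events.
These are the Mondays and Fridays of each week.
Next Friday: Jul 16 2032.
Next Monday: Jul 19 2032.
Next Friday: Jul 23 2032.
The following Monday is Jul 26 2032.
Next Friday: Jul 30 2032.

Jul 30 2032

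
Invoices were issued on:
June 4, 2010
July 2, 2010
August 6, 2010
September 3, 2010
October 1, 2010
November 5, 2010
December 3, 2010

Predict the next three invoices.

January 7, 2011; February 4, 2011; March 4, 2011

Gaps: 28, 35, 28, 28, 35, 28 days — a mix of 28 and 35. Every date is a Friday.
Each is the 1st Friday of its month.
1st Friday of January 2011: January 7, 2011.
1st Friday of February 2011: February 4, 2011.
March 2011 — 1st Friday is March 4, 2011.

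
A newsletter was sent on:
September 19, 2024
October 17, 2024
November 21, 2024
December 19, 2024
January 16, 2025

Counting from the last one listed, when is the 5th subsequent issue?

All dates are Thursdays, 28, 35, 28, 28 days apart.
Specifically, the 3rd Thursday of each month.
3rd Thursday of February 2025: February 20, 2025.
March 2025 — 3rd Thursday is March 20, 2025.
3rd Thursday of April 2025: April 17, 2025.
May 2025 — 3rd Thursday is May 15, 2025.
3rd Thursday of June 2025: June 19, 2025.

June 19, 2025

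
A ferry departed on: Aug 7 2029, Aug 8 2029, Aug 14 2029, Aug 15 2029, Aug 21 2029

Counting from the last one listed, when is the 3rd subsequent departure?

Gaps: 1, 6, 1, 6 days — not constant, but cyclic with period 2.
The events fall on every Tuesday and Wednesday.
Next Wednesday: Aug 22 2029.
Next Tuesday: Aug 28 2029.
The following Wednesday is Aug 29 2029.

Aug 29 2029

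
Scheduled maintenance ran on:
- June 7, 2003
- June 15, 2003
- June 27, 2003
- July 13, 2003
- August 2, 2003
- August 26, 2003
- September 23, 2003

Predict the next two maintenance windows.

Gaps: 8, 12, 16, 20, 24, 28 days — each gap is 4 larger than the previous one.
Next gap: 32 days. September 23, 2003 + 32 days = October 25, 2003.
Next gap: 36 days. October 25, 2003 + 36 days = November 30, 2003.

October 25, 2003; November 30, 2003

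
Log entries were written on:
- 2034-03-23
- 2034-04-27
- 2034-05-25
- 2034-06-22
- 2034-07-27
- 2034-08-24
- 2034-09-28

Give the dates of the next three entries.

These are Thursdays at 28- or 35-day spacing (35, 28, 28, 35, 28, 35).
The pattern: 4th Thursday of the month.
October 2034 — 4th Thursday is 2034-10-26.
November 2034 — 4th Thursday is 2034-11-23.
4th Thursday of December 2034: 2034-12-28.

2034-10-26, 2034-11-23, 2034-12-28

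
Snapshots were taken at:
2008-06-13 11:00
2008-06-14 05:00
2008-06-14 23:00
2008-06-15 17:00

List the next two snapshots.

2008-06-16 11:00, 2008-06-17 05:00

The interval is a steady 18 hours (18, 18, 18).
2008-06-15 17:00 + 18 h = 2008-06-16 11:00.
2008-06-16 11:00 + 18 h = 2008-06-17 05:00.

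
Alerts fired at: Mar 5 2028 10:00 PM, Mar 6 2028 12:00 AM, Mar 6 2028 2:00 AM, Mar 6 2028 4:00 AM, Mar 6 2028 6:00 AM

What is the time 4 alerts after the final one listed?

Spacing: 2, 2, 2, 2 h — constant 2 h.
Mar 6 2028 6:00 AM + 2 h = Mar 6 2028 8:00 AM.
Mar 6 2028 8:00 AM + 2 h = Mar 6 2028 10:00 AM.
Mar 6 2028 10:00 AM + 2 h = Mar 6 2028 12:00 PM.
Mar 6 2028 12:00 PM + 2 h = Mar 6 2028 2:00 PM.

Mar 6 2028 2:00 PM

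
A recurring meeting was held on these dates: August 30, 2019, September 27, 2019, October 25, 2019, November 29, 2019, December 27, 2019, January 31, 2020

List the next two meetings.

February 28, 2020; March 27, 2020

All Fridays; the gaps (28, 28, 35, 28, 35) vary with month length.
This is the last Friday of each month.
February 2020 ends with Friday February 28, 2020.
Last Friday of March 2020: March 27, 2020.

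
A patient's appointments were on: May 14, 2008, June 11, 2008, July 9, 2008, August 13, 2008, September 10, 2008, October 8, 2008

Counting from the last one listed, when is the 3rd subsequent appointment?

These are Wednesdays at 28- or 35-day spacing (28, 28, 35, 28, 28).
The pattern: 2nd Wednesday of the month.
November 2008 — 2nd Wednesday is November 12, 2008.
2nd Wednesday of December 2008: December 10, 2008.
2nd Wednesday of January 2009: January 14, 2009.

January 14, 2009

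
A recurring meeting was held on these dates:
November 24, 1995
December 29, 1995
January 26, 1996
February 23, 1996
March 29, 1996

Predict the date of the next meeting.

April 26, 1996

Every date is a Friday; gaps 35, 28, 28, 35 days.
Each is the last Friday of its month (at least one falls on the 29th or later, ruling out '4th Friday').
Last Friday of April 1996: April 26, 1996.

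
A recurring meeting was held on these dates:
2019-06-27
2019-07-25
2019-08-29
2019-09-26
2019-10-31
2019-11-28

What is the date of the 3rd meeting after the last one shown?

Every date is a Thursday; gaps 28, 35, 28, 35, 28 days.
Each is the last Thursday of its month (at least one falls on the 29th or later, ruling out '4th Thursday').
Last Thursday of December 2019: 2019-12-26.
January 2020 ends with Thursday 2020-01-30.
Last Thursday of February 2020: 2020-02-27.

2020-02-27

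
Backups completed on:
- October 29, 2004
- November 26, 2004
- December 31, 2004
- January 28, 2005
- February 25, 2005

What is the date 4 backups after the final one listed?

Every date is a Friday; gaps 28, 35, 28, 28 days.
Each is the last Friday of its month (at least one falls on the 29th or later, ruling out '4th Friday').
Last Friday of March 2005: March 25, 2005.
Last Friday of April 2005: April 29, 2005.
May 2005 ends with Friday May 27, 2005.
Last Friday of June 2005: June 24, 2005.

June 24, 2005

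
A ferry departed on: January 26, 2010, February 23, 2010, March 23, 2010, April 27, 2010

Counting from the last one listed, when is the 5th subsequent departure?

September 28, 2010

All dates are Tuesdays, 28, 28, 35 days apart.
Specifically, the 4th Tuesday of each month.
4th Tuesday of May 2010: May 25, 2010.
June 2010 — 4th Tuesday is June 22, 2010.
July 2010 — 4th Tuesday is July 27, 2010.
August 2010 — 4th Tuesday is August 24, 2010.
September 2010 — 4th Tuesday is September 28, 2010.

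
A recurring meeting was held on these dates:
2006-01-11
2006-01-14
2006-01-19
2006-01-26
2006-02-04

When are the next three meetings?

2006-02-15, 2006-02-28, 2006-03-15

The spacing grows by 2 each time: 3, 5, 7, 9 days.
Next gap: 11 days. 2006-02-04 + 11 days = 2006-02-15.
Next gap: 13 days. 2006-02-15 + 13 days = 2006-02-28.
Next gap: 15 days. 2006-02-28 + 15 days = 2006-03-15.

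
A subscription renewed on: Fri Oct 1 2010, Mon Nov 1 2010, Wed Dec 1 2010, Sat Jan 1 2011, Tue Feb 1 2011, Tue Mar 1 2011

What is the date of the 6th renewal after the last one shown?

The day-of-month is always 1 (31, 30, 31, 31, 28 days between events).
So this recurs on the 1st of each month.
April 2011: Fri Apr 1 2011.
Next: May 2011 → Sun May 1 2011.
Next: June 2011 → Wed Jun 1 2011.
July 2011: Fri Jul 1 2011.
August 2011: Mon Aug 1 2011.
September 2011: Thu Sep 1 2011.

Thu Sep 1 2011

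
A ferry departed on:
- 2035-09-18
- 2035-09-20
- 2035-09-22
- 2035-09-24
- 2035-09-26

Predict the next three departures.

2035-09-28, 2035-09-30, 2035-10-02

The spacing is 2, 2, 2, 2 days — always 2 days.
2035-09-26 + 2 days = 2035-09-28.
2035-09-28 + 2 days = 2035-09-30.
2035-09-30 + 2 days = 2035-10-02.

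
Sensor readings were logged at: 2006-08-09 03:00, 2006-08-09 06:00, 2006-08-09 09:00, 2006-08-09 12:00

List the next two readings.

2006-08-09 15:00, 2006-08-09 18:00

Spacing: 3, 3, 3 h — constant 3 h.
2006-08-09 12:00 + 3 h = 2006-08-09 15:00.
2006-08-09 15:00 + 3 h = 2006-08-09 18:00.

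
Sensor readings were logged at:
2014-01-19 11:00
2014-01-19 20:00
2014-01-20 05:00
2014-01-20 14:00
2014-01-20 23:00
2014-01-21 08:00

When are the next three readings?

Spacing: 9, 9, 9, 9, 9 h — constant 9 h.
2014-01-21 08:00 + 9 h = 2014-01-21 17:00.
2014-01-21 17:00 + 9 h = 2014-01-22 02:00.
2014-01-22 02:00 + 9 h = 2014-01-22 11:00.

2014-01-21 17:00, 2014-01-22 02:00, 2014-01-22 11:00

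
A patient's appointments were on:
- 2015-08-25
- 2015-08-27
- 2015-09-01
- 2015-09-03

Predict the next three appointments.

The gap pattern 2, 5, 2 repeats every 2 events.
These are the Tuesdays and Thursdays of each week.
Next Tuesday: 2015-09-08.
Next Thursday: 2015-09-10.
The following Tuesday is 2015-09-15.

2015-09-08, 2015-09-10, 2015-09-15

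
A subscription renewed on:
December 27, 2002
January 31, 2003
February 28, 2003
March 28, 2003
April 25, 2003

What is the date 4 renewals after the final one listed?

Every date is a Friday; gaps 35, 28, 28, 28 days.
Each is the last Friday of its month (at least one falls on the 29th or later, ruling out '4th Friday').
Last Friday of May 2003: May 30, 2003.
June 2003 ends with Friday June 27, 2003.
Last Friday of July 2003: July 25, 2003.
Last Friday of August 2003: August 29, 2003.

August 29, 2003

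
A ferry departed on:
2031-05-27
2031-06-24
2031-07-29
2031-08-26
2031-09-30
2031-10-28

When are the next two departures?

2031-11-25, 2031-12-30

All Tuesdays; the gaps (28, 35, 28, 35, 28) vary with month length.
This is the last Tuesday of each month.
November 2031 ends with Tuesday 2031-11-25.
December 2031 ends with Tuesday 2031-12-30.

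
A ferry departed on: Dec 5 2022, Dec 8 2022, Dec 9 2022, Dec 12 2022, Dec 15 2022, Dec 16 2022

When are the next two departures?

Gaps: 3, 1, 3, 3, 1 days — not constant, but cyclic with period 3.
The events fall on every Monday, Thursday and Friday.
The following Monday is Dec 19 2022.
The following Thursday is Dec 22 2022.

Dec 19 2022, Dec 22 2022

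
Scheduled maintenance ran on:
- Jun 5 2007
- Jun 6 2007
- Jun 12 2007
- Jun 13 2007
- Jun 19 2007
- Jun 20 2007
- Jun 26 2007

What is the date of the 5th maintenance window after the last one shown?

The gap pattern 1, 6, 1, 6, 1, 6 repeats every 2 events.
These are the Tuesdays and Wednesdays of each week.
Next Wednesday: Jun 27 2007.
Next Tuesday: Jul 3 2007.
The following Wednesday is Jul 4 2007.
The following Tuesday is Jul 10 2007.
The following Wednesday is Jul 11 2007.

Jul 11 2007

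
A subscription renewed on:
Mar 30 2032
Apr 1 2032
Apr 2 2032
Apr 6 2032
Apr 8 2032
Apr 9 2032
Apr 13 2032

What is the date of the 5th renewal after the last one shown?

Every event lands on a Tuesday or Thursday or Friday (gaps cycle 2, 1, 4, 2, 1, 4).
So the schedule is: every Tuesday, Thursday and Friday.
The following Thursday is Apr 15 2032.
Next Friday: Apr 16 2032.
Next Tuesday: Apr 20 2032.
The following Thursday is Apr 22 2032.
Next Friday: Apr 23 2032.

Apr 23 2032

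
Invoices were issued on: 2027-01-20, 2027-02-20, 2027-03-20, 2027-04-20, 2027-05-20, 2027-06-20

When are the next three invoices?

Gaps: 31, 28, 31, 30, 31 days — not constant. Every event is on the 20th of the month.
Pattern: the 20th of each month.
Next: July 2027 → 2027-07-20.
Next: August 2027 → 2027-08-20.
Next: September 2027 → 2027-09-20.

2027-07-20, 2027-08-20, 2027-09-20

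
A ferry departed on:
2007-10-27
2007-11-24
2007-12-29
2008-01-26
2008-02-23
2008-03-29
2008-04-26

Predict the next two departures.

These are Saturdays with 28, 35, 28, 28, 35, 28-day gaps.
Each is the final Saturday of its month — 2007-12-29 is past the 28th, so '4th Saturday' doesn't fit.
Last Saturday of May 2008: 2008-05-31.
June 2008 ends with Saturday 2008-06-28.

2008-05-31, 2008-06-28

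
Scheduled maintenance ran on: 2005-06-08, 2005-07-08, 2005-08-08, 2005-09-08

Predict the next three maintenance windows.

The day-of-month is always 8 (30, 31, 31 days between events).
So this recurs on the 8th of each month.
October 2005: 2005-10-08.
November 2005: 2005-11-08.
December 2005: 2005-12-08.

2005-10-08, 2005-11-08, 2005-12-08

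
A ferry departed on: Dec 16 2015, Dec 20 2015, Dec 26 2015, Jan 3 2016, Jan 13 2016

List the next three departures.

The spacing grows by 2 each time: 4, 6, 8, 10 days.
Next gap: 12 days. Jan 13 2016 + 12 days = Jan 25 2016.
Next gap: 14 days. Jan 25 2016 + 14 days = Feb 8 2016.
Next gap: 16 days. Feb 8 2016 + 16 days = Feb 24 2016.

Jan 25 2016, Feb 8 2016, Feb 24 2016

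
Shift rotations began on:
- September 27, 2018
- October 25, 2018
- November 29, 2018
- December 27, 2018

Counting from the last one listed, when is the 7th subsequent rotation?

July 25, 2019

Every date is a Thursday; gaps 28, 35, 28 days.
Each is the last Thursday of its month (at least one falls on the 29th or later, ruling out '4th Thursday').
January 2019 ends with Thursday January 31, 2019.
Last Thursday of February 2019: February 28, 2019.
Last Thursday of March 2019: March 28, 2019.
April 2019 ends with Thursday April 25, 2019.
May 2019 ends with Thursday May 30, 2019.
June 2019 ends with Thursday June 27, 2019.
Last Thursday of July 2019: July 25, 2019.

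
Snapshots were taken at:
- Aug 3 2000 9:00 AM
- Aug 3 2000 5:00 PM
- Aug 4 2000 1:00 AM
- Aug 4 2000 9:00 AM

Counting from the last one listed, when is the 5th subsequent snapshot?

Gaps: 8, 8, 8 hours — each event is 8 hours after the previous one.
Aug 4 2000 9:00 AM + 8 h = Aug 4 2000 5:00 PM.
Aug 4 2000 5:00 PM + 8 h = Aug 5 2000 1:00 AM.
Aug 5 2000 1:00 AM + 8 h = Aug 5 2000 9:00 AM.
Aug 5 2000 9:00 AM + 8 h = Aug 5 2000 5:00 PM.
Aug 5 2000 5:00 PM + 8 h = Aug 6 2000 1:00 AM.

Aug 6 2000 1:00 AM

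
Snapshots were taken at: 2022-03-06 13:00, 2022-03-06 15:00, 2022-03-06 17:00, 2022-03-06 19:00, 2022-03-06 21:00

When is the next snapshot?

Gaps: 2, 2, 2, 2 hours — each event is 2 hours after the previous one.
2022-03-06 21:00 + 2 h = 2022-03-06 23:00.

2022-03-06 23:00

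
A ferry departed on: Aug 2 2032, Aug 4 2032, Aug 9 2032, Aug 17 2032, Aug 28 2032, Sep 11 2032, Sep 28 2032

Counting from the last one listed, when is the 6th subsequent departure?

Mar 12 2033

Gaps: 2, 5, 8, 11, 14, 17 days — each gap is 3 larger than the previous one.
Next gap: 20 days. Sep 28 2032 + 20 days = Oct 18 2032.
Next gap: 23 days. Oct 18 2032 + 23 days = Nov 10 2032.
Next gap: 26 days. Nov 10 2032 + 26 days = Dec 6 2032.
Next gap: 29 days. Dec 6 2032 + 29 days = Jan 4 2033.
Next gap: 32 days. Jan 4 2033 + 32 days = Feb 5 2033.
Next gap: 35 days. Feb 5 2033 + 35 days = Mar 12 2033.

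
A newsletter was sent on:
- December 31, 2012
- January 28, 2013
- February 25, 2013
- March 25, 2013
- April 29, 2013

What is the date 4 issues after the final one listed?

These are Mondays with 28, 28, 28, 35-day gaps.
Each is the final Monday of its month — December 31, 2012 is past the 28th, so '4th Monday' doesn't fit.
Last Monday of May 2013: May 27, 2013.
Last Monday of June 2013: June 24, 2013.
July 2013 ends with Monday July 29, 2013.
August 2013 ends with Monday August 26, 2013.

August 26, 2013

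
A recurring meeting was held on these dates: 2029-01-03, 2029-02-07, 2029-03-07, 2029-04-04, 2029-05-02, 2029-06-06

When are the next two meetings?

2029-07-04, 2029-08-01

Gaps: 35, 28, 28, 28, 35 days — a mix of 28 and 35. Every date is a Wednesday.
Each is the 1st Wednesday of its month.
1st Wednesday of July 2029: 2029-07-04.
August 2029 — 1st Wednesday is 2029-08-01.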